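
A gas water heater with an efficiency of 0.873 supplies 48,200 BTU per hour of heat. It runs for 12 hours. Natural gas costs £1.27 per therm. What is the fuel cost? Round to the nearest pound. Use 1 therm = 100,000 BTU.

Heat delivered = 48,200 BTU/h × 12 h = 578,400 BTU
Gas input = 578,400 / 0.873 = 662,543 BTU
= 662,543 / 100,000 = 6.625 therm
Cost = 6.625 × £1.27/therm = £8.41 ≈ £8

£8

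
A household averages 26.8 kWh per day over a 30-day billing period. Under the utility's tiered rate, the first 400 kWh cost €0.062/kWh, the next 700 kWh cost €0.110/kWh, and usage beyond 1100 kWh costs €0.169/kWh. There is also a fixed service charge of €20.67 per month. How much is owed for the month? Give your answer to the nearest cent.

€89.91

Usage = 26.8 kWh/day × 30 days = 804 kWh
First 400 kWh × €0.062 = €24.80
Next 404 kWh × €0.110 = €44.44
Remaining tier: 0 kWh (not reached)
Energy charge = €69.24; + service €20.67 = €89.91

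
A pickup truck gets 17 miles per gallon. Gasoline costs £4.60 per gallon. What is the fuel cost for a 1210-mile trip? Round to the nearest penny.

£327.41

Fuel = 1210 mi / 17 mpg = 71.18 gal
Cost = 71.18 gal × £4.60/gal = £327.41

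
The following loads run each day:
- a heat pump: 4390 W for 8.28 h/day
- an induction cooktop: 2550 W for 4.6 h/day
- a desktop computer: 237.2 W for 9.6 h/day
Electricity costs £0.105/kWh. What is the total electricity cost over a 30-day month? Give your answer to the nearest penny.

heat pump: 4390 W × 8.28 h × 30 d = 1,090,476 Wh = 1,090 kWh
induction cooktop: 2550 W × 4.6 h × 30 d = 351,900 Wh = 351.9 kWh
desktop computer: 237.2 W × 9.6 h × 30 d = 68,314 Wh = 68.31 kWh
Total energy = 1,090 + 351.9 + 68.31 = 1,511 kWh
Cost = 1,511 kWh × £0.105 = £158.62

£158.62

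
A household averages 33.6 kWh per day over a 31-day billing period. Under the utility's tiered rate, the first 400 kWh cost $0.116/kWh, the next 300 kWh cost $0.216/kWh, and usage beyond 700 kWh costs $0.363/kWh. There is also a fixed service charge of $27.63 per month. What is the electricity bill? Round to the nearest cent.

Usage = 33.6 kWh/day × 31 days = 1041.6 kWh
First 400 kWh × $0.116 = $46.40
Next 300 kWh × $0.216 = $64.80
Remaining 341.6 kWh × $0.363 = $124.00
Energy charge = $235.20; + service $27.63 = $262.83

$262.83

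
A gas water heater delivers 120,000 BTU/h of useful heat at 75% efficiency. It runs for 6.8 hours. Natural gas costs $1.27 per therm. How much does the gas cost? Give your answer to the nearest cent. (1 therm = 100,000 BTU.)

$13.82

Heat delivered = 120,000 BTU/h × 6.8 h = 816,000 BTU
Gas input = 816,000 / 0.75 = 1,088,000 BTU
= 1,088,000 / 100,000 = 10.88 therm
Cost = 10.88 × $1.27/therm = $13.82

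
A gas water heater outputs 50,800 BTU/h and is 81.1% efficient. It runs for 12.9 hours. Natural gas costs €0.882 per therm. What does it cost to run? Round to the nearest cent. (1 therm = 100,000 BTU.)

€7.13

Heat delivered = 50,800 BTU/h × 12.9 h = 655,320 BTU
Gas input = 655,320 / 0.811 = 808,039 BTU
= 808,039 / 100,000 = 8.08 therm
Cost = 8.08 × €0.882/therm = €7.13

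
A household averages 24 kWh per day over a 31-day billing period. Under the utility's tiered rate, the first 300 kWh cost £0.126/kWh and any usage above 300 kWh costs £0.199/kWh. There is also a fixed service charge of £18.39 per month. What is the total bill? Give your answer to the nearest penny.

Usage = 24 kWh/day × 31 days = 744 kWh
First 300 kWh × £0.126 = £37.80
Remaining 444 kWh × £0.199 = £88.36
Energy charge = £126.16; + service £18.39 = £144.55

£144.55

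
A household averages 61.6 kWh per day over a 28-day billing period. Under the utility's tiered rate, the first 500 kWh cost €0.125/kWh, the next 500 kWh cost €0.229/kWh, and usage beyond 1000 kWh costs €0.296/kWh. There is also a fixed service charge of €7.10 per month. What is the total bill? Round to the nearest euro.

Usage = 61.6 kWh/day × 28 days = 1724.8 kWh
First 500 kWh × €0.125 = €62.50
Next 500 kWh × €0.229 = €114.50
Remaining 724.8 kWh × €0.296 = €214.54
Energy charge = €391.54; + service €7.10 = €398.64 ≈ €399

€399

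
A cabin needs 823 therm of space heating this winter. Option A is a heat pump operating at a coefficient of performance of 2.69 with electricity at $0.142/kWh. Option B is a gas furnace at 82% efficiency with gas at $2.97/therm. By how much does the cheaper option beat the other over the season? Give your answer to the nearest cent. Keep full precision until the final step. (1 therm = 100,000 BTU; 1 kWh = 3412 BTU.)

$1707.58

Heat load = 823 therm × 100,000 = 82,300,000 BTU
Gas: input = 82,300,000 / 0.82 = 100,365,854 BTU = 1,004 therm → 1,004 × $2.97 = $2,980.87
Heat pump: 82,300,000 BTU / 3412 = 24,120 kWh heat; / 2.69 = 8,967 kWh in → × $0.142 = $1,273.29
Difference = |$2,980.87 − $1,273.29| = $1,707.58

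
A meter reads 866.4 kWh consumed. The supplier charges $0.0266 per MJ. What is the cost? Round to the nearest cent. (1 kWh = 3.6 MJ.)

$82.97

866.4 kWh × (3.6 MJ/kWh) = 3,119 MJ
Cost = 3,119 MJ × $0.0266/MJ = $82.97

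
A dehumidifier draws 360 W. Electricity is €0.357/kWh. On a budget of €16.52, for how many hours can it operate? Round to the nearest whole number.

129 h

Energy budget = €16.52 / €0.357 per kWh = 46.27 kWh = 46,275 Wh
Runtime = 46,275 Wh / 360 W = 128.5 h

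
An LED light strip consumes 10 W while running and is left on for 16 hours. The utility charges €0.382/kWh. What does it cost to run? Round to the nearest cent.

Energy = 10 W × 16 h = 160 Wh = 0.16 kWh
Cost = 0.16 kWh × €0.382/kWh = €0.06

€0.06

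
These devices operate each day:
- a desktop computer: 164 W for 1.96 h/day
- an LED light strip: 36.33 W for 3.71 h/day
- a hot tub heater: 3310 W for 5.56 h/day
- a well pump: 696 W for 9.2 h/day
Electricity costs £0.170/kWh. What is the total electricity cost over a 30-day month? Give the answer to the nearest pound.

£129

desktop computer: 164 W × 1.96 h × 30 d = 9,643 Wh = 9.643 kWh
LED light strip: 36.33 W × 3.71 h × 30 d = 4,044 Wh = 4.044 kWh
hot tub heater: 3310 W × 5.56 h × 30 d = 552,108 Wh = 552.1 kWh
well pump: 696 W × 9.2 h × 30 d = 192,096 Wh = 192.1 kWh
Total energy = 9.643 + 4.044 + 552.1 + 192.1 = 757.9 kWh
Cost = 757.9 kWh × £0.170 = £128.84 ≈ £129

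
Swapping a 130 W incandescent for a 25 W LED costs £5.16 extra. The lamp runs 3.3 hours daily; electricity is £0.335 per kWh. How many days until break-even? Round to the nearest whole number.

Power saved = 130 − 25 = 105 W
Daily energy saved = 105 W × 3.3 h = 346.5 Wh = 0.3465 kWh
Daily savings = 0.3465 × £0.335 = £0.1161
Payback = £5.16 / £0.1161 per day = 44.45 days

44 days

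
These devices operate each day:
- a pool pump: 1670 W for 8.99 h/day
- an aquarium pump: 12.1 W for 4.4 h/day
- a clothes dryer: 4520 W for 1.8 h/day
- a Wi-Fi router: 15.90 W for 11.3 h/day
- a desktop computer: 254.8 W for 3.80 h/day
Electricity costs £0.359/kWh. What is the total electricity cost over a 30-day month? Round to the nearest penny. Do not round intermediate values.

pool pump: 1670 W × 8.99 h × 30 d = 450,399 Wh = 450.4 kWh
aquarium pump: 12.1 W × 4.4 h × 30 d = 1,597 Wh = 1.597 kWh
clothes dryer: 4520 W × 1.8 h × 30 d = 244,080 Wh = 244.1 kWh
Wi-Fi router: 15.90 W × 11.3 h × 30 d = 5,390 Wh = 5.39 kWh
desktop computer: 254.8 W × 3.80 h × 30 d = 29,047 Wh = 29.05 kWh
Total energy = 450.4 + 1.597 + 244.1 + 5.39 + 29.05 = 730.5 kWh
Cost = 730.5 kWh × £0.359 = £262.25

£262.25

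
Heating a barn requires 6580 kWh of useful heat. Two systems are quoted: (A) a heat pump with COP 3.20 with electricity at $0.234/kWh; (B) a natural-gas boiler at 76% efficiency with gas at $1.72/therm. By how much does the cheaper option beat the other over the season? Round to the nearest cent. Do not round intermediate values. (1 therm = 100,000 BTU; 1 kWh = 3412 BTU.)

$26.94

Heat load = 6580 kWh × 3412 = 22,450,960 BTU
Gas: input = 22,450,960 / 0.76 = 29,540,737 BTU = 295.4 therm → 295.4 × $1.72 = $508.10
Heat pump: 22,450,960 BTU / 3412 = 6,580 kWh heat; / 3.20 = 2,056 kWh in → × $0.234 = $481.16
Difference = |$508.10 − $481.16| = $26.94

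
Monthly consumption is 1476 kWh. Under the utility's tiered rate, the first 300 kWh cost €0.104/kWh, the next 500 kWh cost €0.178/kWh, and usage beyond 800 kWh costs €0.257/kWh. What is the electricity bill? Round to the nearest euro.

First 300 kWh × €0.104 = €31.20
Next 500 kWh × €0.178 = €89.00
Remaining 676 kWh × €0.257 = €173.73
Total = €293.93 ≈ €294

€294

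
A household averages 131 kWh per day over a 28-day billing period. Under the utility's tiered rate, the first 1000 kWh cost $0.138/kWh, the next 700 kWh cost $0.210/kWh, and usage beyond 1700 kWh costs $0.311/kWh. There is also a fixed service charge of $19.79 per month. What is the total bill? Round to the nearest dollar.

$917

Usage = 131 kWh/day × 28 days = 3668 kWh
First 1000 kWh × $0.138 = $138.00
Next 700 kWh × $0.210 = $147.00
Remaining 1968 kWh × $0.311 = $612.05
Energy charge = $897.05; + service $19.79 = $916.84 ≈ $917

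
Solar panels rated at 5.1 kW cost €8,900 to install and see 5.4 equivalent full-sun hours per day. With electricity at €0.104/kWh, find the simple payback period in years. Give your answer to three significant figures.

8.51 years

Daily generation = 5.1 kW × 5.4 h = 27.54 kWh
Annual generation = 27.54 × 365 = 10052 kWh
Annual savings = 10052 × €0.104 = €1,045.42
Payback = €8,900 / €1,045.42 = 8.51 years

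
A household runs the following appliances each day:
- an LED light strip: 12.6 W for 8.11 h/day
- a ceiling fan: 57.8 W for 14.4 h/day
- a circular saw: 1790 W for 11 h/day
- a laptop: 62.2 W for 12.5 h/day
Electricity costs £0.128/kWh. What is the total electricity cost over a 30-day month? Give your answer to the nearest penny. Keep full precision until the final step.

£82.18

LED light strip: 12.6 W × 8.11 h × 30 d = 3,066 Wh = 3.066 kWh
ceiling fan: 57.8 W × 14.4 h × 30 d = 24,970 Wh = 24.97 kWh
circular saw: 1790 W × 11 h × 30 d = 590,700 Wh = 590.7 kWh
laptop: 62.2 W × 12.5 h × 30 d = 23,325 Wh = 23.32 kWh
Total energy = 3.066 + 24.97 + 590.7 + 23.32 = 642.1 kWh
Cost = 642.1 kWh × £0.128 = £82.18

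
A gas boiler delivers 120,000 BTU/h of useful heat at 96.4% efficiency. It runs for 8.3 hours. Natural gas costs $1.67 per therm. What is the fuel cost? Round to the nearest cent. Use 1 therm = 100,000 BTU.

$17.25

Heat delivered = 120,000 BTU/h × 8.3 h = 996,000 BTU
Gas input = 996,000 / 0.964 = 1,033,195 BTU
= 1,033,195 / 100,000 = 10.33 therm
Cost = 10.33 × $1.67/therm = $17.25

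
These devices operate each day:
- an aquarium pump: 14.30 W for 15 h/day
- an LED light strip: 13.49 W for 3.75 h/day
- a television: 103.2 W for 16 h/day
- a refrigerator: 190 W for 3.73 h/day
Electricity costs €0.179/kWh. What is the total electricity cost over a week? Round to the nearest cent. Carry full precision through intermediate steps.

€3.29

aquarium pump: 14.30 W × 15 h × 7 d = 1,502 Wh = 1.502 kWh
LED light strip: 13.49 W × 3.75 h × 7 d = 354 Wh = 0.3541 kWh
television: 103.2 W × 16 h × 7 d = 11,558 Wh = 11.56 kWh
refrigerator: 190 W × 3.73 h × 7 d = 4,961 Wh = 4.961 kWh
Total energy = 1.502 + 0.3541 + 11.56 + 4.961 = 18.37 kWh
Cost = 18.37 kWh × €0.179 = €3.29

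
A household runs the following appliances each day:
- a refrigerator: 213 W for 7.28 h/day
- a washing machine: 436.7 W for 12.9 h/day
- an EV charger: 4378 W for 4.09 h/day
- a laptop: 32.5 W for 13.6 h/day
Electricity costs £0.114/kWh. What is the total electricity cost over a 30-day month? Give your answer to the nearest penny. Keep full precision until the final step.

refrigerator: 213 W × 7.28 h × 30 d = 46,519 Wh = 46.52 kWh
washing machine: 436.7 W × 12.9 h × 30 d = 169,003 Wh = 169 kWh
EV charger: 4378 W × 4.09 h × 30 d = 537,181 Wh = 537.2 kWh
laptop: 32.5 W × 13.6 h × 30 d = 13,260 Wh = 13.26 kWh
Total energy = 46.52 + 169 + 537.2 + 13.26 = 766 kWh
Cost = 766 kWh × £0.114 = £87.32

£87.32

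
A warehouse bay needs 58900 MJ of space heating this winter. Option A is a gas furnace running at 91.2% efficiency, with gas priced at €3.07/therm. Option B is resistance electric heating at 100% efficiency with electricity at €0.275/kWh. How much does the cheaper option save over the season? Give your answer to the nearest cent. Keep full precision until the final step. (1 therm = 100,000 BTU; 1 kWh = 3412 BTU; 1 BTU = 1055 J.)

Heat load = 58900 MJ = 58,900,000,000 J / 1055 = 55,829,384 BTU
Gas: input = 55,829,384 / 0.912 = 61,216,430 BTU = 612.2 therm → 612.2 × €3.07 = €1,879.34
Electric: 55,829,384 BTU / 3412 = 16,360 kWh → × €0.275 = €4,499.73
Difference = |€1,879.34 − €4,499.73| = €2,620.39

€2620.39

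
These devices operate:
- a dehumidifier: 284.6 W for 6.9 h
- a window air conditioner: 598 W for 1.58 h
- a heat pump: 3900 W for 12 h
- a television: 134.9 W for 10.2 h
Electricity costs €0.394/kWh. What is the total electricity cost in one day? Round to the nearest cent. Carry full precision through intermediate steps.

€20.13

dehumidifier: 284.6 W × 6.9 h = 1,964 Wh = 1.964 kWh
window air conditioner: 598 W × 1.58 h = 945 Wh = 0.9448 kWh
heat pump: 3900 W × 12 h = 46,800 Wh = 46.8 kWh
television: 134.9 W × 10.2 h = 1,376 Wh = 1.376 kWh
Total energy = 1.964 + 0.9448 + 46.8 + 1.376 = 51.08 kWh
Cost = 51.08 kWh × €0.394 = €20.13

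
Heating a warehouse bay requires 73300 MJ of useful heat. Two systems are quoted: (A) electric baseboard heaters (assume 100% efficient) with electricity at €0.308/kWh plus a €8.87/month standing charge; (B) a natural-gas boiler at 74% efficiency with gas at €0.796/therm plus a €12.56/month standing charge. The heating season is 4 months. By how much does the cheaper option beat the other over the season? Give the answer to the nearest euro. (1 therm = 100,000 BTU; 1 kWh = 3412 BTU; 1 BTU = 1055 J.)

€5510

Heat load = 73300 MJ = 73,300,000,000 J / 1055 = 69,478,673 BTU
Gas: input = 69,478,673 / 0.74 = 93,890,099 BTU = 938.9 therm → 938.9 × €0.796 = €747.37; + 4 × €12.56 standing = €797.61
Electric: 69,478,673 BTU / 3412 = 20,360 kWh → × €0.308 = €6,271.81; + 4 × €8.87 standing = €6,307.29
Difference = |€797.61 − €6,307.29| = €5,509.69 ≈ €5510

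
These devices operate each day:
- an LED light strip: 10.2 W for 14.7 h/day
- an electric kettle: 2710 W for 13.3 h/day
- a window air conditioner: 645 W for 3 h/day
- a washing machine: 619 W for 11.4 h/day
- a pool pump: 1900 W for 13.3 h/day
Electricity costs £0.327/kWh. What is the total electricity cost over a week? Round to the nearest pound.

LED light strip: 10.2 W × 14.7 h × 7 d = 1,050 Wh = 1.05 kWh
electric kettle: 2710 W × 13.3 h × 7 d = 252,301 Wh = 252.3 kWh
window air conditioner: 645 W × 3 h × 7 d = 13,545 Wh = 13.54 kWh
washing machine: 619 W × 11.4 h × 7 d = 49,396 Wh = 49.4 kWh
pool pump: 1900 W × 13.3 h × 7 d = 176,890 Wh = 176.9 kWh
Total energy = 1.05 + 252.3 + 13.54 + 49.4 + 176.9 = 493.2 kWh
Cost = 493.2 kWh × £0.327 = £161.27 ≈ £161

£161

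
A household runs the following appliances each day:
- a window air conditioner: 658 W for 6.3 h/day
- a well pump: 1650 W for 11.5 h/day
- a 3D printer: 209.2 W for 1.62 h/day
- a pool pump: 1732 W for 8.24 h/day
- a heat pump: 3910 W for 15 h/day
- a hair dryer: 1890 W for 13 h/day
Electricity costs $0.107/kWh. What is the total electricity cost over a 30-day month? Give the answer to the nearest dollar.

window air conditioner: 658 W × 6.3 h × 30 d = 124,362 Wh = 124.4 kWh
well pump: 1650 W × 11.5 h × 30 d = 569,250 Wh = 569.2 kWh
3D printer: 209.2 W × 1.62 h × 30 d = 10,167 Wh = 10.17 kWh
pool pump: 1732 W × 8.24 h × 30 d = 428,150 Wh = 428.2 kWh
heat pump: 3910 W × 15 h × 30 d = 1,759,500 Wh = 1,760 kWh
hair dryer: 1890 W × 13 h × 30 d = 737,100 Wh = 737.1 kWh
Total energy = 124.4 + 569.2 + 10.17 + 428.2 + 1,760 + 737.1 = 3,629 kWh
Cost = 3,629 kWh × $0.107 = $388.25 ≈ $388

$388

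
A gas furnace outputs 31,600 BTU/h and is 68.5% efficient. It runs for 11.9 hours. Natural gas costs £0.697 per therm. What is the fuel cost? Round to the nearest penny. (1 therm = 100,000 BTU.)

Heat delivered = 31,600 BTU/h × 11.9 h = 376,040 BTU
Gas input = 376,040 / 0.685 = 548,964 BTU
= 548,964 / 100,000 = 5.49 therm
Cost = 5.49 × £0.697/therm = £3.83

£3.83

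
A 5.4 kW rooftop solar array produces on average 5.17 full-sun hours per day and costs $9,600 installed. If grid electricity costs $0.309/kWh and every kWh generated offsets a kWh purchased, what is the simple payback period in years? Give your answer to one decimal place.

Daily generation = 5.4 kW × 5.17 h = 27.92 kWh
Annual generation = 27.92 × 365 = 10190 kWh
Annual savings = 10190 × $0.309 = $3,148.73
Payback = $9,600 / $3,148.73 = 3.05 years

3.0 years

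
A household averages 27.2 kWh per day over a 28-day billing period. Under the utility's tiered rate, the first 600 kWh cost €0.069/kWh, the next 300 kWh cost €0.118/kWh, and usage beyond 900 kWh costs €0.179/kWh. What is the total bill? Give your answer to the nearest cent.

€60.47

Usage = 27.2 kWh/day × 28 days = 761.6 kWh
First 600 kWh × €0.069 = €41.40
Next 161.6 kWh × €0.118 = €19.07
Remaining tier: 0 kWh (not reached)
Total = €60.47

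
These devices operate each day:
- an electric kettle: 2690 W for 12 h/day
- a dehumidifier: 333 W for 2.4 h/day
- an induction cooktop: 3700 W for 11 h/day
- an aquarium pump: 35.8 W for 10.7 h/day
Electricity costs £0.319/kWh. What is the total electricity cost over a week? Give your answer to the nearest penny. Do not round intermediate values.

electric kettle: 2690 W × 12 h × 7 d = 225,960 Wh = 226 kWh
dehumidifier: 333 W × 2.4 h × 7 d = 5,594 Wh = 5.594 kWh
induction cooktop: 3700 W × 11 h × 7 d = 284,900 Wh = 284.9 kWh
aquarium pump: 35.8 W × 10.7 h × 7 d = 2,681 Wh = 2.681 kWh
Total energy = 226 + 5.594 + 284.9 + 2.681 = 519.1 kWh
Cost = 519.1 kWh × £0.319 = £165.60

£165.60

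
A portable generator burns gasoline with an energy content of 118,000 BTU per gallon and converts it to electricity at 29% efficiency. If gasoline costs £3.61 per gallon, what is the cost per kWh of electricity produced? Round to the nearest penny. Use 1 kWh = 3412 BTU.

Electrical output per gallon = 118,000 BTU × 0.29 / 3412 BTU/kWh = 10.03 kWh
Cost per kWh = £3.61 / 10.03 kWh = £0.360

£0.36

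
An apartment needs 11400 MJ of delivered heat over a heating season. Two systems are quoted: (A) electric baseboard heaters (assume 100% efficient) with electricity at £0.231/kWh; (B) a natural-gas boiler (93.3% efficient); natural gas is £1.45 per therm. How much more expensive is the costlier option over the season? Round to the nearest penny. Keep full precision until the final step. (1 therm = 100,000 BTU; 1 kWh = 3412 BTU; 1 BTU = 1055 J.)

£563.64

Heat load = 11400 MJ = 11,400,000,000 J / 1055 = 10,805,687 BTU
Gas: input = 10,805,687 / 0.933 = 11,581,658 BTU = 115.8 therm → 115.8 × £1.45 = £167.93
Electric: 10,805,687 BTU / 3412 = 3,167 kWh → × £0.231 = £731.57
Difference = |£167.93 − £731.57| = £563.64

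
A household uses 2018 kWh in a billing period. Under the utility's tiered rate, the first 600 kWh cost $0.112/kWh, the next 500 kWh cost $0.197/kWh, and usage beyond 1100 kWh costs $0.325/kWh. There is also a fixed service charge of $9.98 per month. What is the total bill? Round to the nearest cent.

$474.03

First 600 kWh × $0.112 = $67.20
Next 500 kWh × $0.197 = $98.50
Remaining 918 kWh × $0.325 = $298.35
Energy charge = $464.05; + service $9.98 = $474.03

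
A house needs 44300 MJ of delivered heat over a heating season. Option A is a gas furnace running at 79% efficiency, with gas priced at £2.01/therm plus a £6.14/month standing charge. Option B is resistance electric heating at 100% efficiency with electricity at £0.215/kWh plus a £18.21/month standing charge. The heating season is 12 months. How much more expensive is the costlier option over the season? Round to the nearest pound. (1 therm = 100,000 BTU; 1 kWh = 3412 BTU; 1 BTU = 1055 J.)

£1722

Heat load = 44300 MJ = 44,300,000,000 J / 1055 = 41,990,521 BTU
Gas: input = 41,990,521 / 0.79 = 53,152,559 BTU = 531.5 therm → 531.5 × £2.01 = £1,068.37; + 12 × £6.14 standing = £1,142.05
Electric: 41,990,521 BTU / 3412 = 12,310 kWh → × £0.215 = £2,645.94; + 12 × £18.21 standing = £2,864.46
Difference = |£1,142.05 − £2,864.46| = £1,722.42 ≈ £1722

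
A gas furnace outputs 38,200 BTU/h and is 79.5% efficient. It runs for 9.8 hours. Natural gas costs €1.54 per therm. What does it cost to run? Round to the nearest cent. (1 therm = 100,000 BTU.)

Heat delivered = 38,200 BTU/h × 9.8 h = 374,360 BTU
Gas input = 374,360 / 0.795 = 470,893 BTU
= 470,893 / 100,000 = 4.709 therm
Cost = 4.709 × €1.54/therm = €7.25

€7.25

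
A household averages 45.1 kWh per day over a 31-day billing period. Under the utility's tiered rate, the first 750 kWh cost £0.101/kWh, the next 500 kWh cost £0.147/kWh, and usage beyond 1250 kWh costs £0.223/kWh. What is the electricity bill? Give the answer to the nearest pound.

£182

Usage = 45.1 kWh/day × 31 days = 1398.1 kWh
First 750 kWh × £0.101 = £75.75
Next 500 kWh × £0.147 = £73.50
Remaining 148.1 kWh × £0.223 = £33.03
Total = £182.28 ≈ £182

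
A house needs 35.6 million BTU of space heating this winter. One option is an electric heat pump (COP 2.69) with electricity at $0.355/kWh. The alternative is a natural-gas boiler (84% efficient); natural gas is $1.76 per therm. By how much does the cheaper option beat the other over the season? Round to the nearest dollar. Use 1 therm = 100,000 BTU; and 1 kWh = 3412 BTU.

Heat load = 35.6 × 10⁶ BTU = 35,600,000 BTU
Gas: input = 35,600,000 / 0.84 = 42,380,952 BTU = 423.8 therm → 423.8 × $1.76 = $745.90
Heat pump: 35,600,000 BTU / 3412 = 10,430 kWh heat; / 2.69 = 3,879 kWh in → × $0.355 = $1,376.95
Difference = |$745.90 − $1,376.95| = $631.04 ≈ $631

$631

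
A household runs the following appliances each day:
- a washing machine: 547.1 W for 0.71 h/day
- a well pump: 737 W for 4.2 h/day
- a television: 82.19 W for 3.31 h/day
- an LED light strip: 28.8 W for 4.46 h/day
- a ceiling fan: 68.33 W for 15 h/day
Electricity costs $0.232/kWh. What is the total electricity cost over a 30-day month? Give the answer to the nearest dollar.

washing machine: 547.1 W × 0.71 h × 30 d = 11,653 Wh = 11.65 kWh
well pump: 737 W × 4.2 h × 30 d = 92,862 Wh = 92.86 kWh
television: 82.19 W × 3.31 h × 30 d = 8,161 Wh = 8.161 kWh
LED light strip: 28.8 W × 4.46 h × 30 d = 3,853 Wh = 3.853 kWh
ceiling fan: 68.33 W × 15 h × 30 d = 30,748 Wh = 30.75 kWh
Total energy = 11.65 + 92.86 + 8.161 + 3.853 + 30.75 = 147.3 kWh
Cost = 147.3 kWh × $0.232 = $34.17 ≈ $34

$34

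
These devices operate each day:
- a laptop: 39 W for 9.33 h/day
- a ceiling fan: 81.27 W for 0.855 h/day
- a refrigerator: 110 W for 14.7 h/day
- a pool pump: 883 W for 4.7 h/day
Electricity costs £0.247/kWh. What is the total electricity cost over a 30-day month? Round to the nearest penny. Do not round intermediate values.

laptop: 39 W × 9.33 h × 30 d = 10,916 Wh = 10.92 kWh
ceiling fan: 81.27 W × 0.855 h × 30 d = 2,085 Wh = 2.085 kWh
refrigerator: 110 W × 14.7 h × 30 d = 48,510 Wh = 48.51 kWh
pool pump: 883 W × 4.7 h × 30 d = 124,503 Wh = 124.5 kWh
Total energy = 10.92 + 2.085 + 48.51 + 124.5 = 186 kWh
Cost = 186 kWh × £0.247 = £45.95

£45.95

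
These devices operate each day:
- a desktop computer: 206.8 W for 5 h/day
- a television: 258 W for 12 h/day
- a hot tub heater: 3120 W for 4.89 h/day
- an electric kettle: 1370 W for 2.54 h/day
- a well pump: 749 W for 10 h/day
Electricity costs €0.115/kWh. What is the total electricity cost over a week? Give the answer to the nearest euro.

€24

desktop computer: 206.8 W × 5 h × 7 d = 7,238 Wh = 7.238 kWh
television: 258 W × 12 h × 7 d = 21,672 Wh = 21.67 kWh
hot tub heater: 3120 W × 4.89 h × 7 d = 106,798 Wh = 106.8 kWh
electric kettle: 1370 W × 2.54 h × 7 d = 24,359 Wh = 24.36 kWh
well pump: 749 W × 10 h × 7 d = 52,430 Wh = 52.43 kWh
Total energy = 7.238 + 21.67 + 106.8 + 24.36 + 52.43 = 212.5 kWh
Cost = 212.5 kWh × €0.115 = €24.44 ≈ €24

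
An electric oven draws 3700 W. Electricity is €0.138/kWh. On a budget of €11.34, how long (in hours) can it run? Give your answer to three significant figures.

Energy budget = €11.34 / €0.138 per kWh = 82.17 kWh = 82,174 Wh
Runtime = 82,174 Wh / 3700 W = 22.21 h

22.2 h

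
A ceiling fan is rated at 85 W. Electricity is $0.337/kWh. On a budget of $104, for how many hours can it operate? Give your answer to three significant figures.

Energy budget = $104 / $0.337 per kWh = 308.6 kWh = 308,605 Wh
Runtime = 308,605 Wh / 85 W = 3,631 h

3630 h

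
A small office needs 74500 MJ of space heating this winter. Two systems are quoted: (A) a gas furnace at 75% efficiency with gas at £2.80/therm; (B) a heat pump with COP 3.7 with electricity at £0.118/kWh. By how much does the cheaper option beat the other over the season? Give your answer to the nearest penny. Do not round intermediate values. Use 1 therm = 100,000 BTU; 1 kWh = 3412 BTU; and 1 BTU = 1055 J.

£1976.29

Heat load = 74500 MJ = 74,500,000,000 J / 1055 = 70,616,114 BTU
Gas: input = 70,616,114 / 0.75 = 94,154,818 BTU = 941.5 therm → 941.5 × £2.80 = £2,636.33
Heat pump: 70,616,114 BTU / 3412 = 20,700 kWh heat; / 3.7 = 5,594 kWh in → × £0.118 = £660.05
Difference = |£2,636.33 − £660.05| = £1,976.29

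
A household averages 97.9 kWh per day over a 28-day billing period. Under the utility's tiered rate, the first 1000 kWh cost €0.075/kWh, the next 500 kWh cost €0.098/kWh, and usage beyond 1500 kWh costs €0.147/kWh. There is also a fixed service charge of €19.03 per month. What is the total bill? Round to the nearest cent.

€325.49

Usage = 97.9 kWh/day × 28 days = 2741.2 kWh
First 1000 kWh × €0.075 = €75.00
Next 500 kWh × €0.098 = €49.00
Remaining 1241.2 kWh × €0.147 = €182.46
Energy charge = €306.46; + service €19.03 = €325.49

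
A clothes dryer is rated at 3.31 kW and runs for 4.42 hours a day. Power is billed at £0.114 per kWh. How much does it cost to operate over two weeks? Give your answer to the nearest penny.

£23.35

Energy = 3310 W × 4.42 h/day × 14 days = 204,823 Wh = 204.8 kWh
Cost = 204.8 kWh × £0.114/kWh = £23.35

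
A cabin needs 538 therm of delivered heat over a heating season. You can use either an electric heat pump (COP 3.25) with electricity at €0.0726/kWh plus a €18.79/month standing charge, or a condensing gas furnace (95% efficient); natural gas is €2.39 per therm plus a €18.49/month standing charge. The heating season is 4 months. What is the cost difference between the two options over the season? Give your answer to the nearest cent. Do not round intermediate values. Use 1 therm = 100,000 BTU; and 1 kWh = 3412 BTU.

€1000.06

Heat load = 538 therm × 100,000 = 53,800,000 BTU
Gas: input = 53,800,000 / 0.95 = 56,631,579 BTU = 566.3 therm → 566.3 × €2.39 = €1,353.49; + 4 × €18.49 standing = €1,427.45
Heat pump: 53,800,000 BTU / 3412 = 15,770 kWh heat; / 3.25 = 4,852 kWh in → × €0.0726 = €352.23; + 4 × €18.79 standing = €427.39
Difference = |€1,427.45 − €427.39| = €1,000.06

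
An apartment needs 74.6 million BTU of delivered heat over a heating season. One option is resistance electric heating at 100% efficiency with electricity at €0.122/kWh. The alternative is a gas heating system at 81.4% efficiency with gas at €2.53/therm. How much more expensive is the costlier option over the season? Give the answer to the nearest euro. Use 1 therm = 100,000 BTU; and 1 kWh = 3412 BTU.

€349

Heat load = 74.6 × 10⁶ BTU = 74,600,000 BTU
Gas: input = 74,600,000 / 0.814 = 91,646,192 BTU = 916.5 therm → 916.5 × €2.53 = €2,318.65
Electric: 74,600,000 BTU / 3412 = 21,860 kWh → × €0.122 = €2,667.41
Difference = |€2,318.65 − €2,667.41| = €348.76 ≈ €349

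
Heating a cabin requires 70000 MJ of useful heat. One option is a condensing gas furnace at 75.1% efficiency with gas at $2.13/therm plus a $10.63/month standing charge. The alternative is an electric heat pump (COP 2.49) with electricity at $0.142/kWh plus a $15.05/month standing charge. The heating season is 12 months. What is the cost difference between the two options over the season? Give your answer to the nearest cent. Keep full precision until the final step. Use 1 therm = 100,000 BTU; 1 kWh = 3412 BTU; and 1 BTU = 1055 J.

Heat load = 70000 MJ = 70,000,000,000 J / 1055 = 66,350,711 BTU
Gas: input = 66,350,711 / 0.751 = 88,349,815 BTU = 883.5 therm → 883.5 × $2.13 = $1,881.85; + 12 × $10.63 standing = $2,009.41
Heat pump: 66,350,711 BTU / 3412 = 19,450 kWh heat; / 2.49 = 7,810 kWh in → × $0.142 = $1,108.98; + 12 × $15.05 standing = $1,289.58
Difference = |$2,009.41 − $1,289.58| = $719.83

$719.83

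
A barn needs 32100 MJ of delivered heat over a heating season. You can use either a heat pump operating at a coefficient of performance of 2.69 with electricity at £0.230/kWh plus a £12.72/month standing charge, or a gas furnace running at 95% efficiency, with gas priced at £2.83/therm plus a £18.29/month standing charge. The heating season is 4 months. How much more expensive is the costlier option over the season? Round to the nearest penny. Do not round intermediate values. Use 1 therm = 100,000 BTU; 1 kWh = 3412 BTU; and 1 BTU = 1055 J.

Heat load = 32100 MJ = 32,100,000,000 J / 1055 = 30,426,540 BTU
Gas: input = 30,426,540 / 0.95 = 32,027,937 BTU = 320.3 therm → 320.3 × £2.83 = £906.39; + 4 × £18.29 standing = £979.55
Heat pump: 30,426,540 BTU / 3412 = 8,918 kWh heat; / 2.69 = 3,315 kWh in → × £0.230 = £762.46; + 4 × £12.72 standing = £813.34
Difference = |£979.55 − £813.34| = £166.21

£166.21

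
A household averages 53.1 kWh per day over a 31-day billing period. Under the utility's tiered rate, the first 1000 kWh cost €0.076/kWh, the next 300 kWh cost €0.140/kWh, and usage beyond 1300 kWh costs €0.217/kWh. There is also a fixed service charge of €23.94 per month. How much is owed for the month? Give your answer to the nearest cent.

Usage = 53.1 kWh/day × 31 days = 1646.1 kWh
First 1000 kWh × €0.076 = €76.00
Next 300 kWh × €0.140 = €42.00
Remaining 346.1 kWh × €0.217 = €75.10
Energy charge = €193.10; + service €23.94 = €217.04

€217.04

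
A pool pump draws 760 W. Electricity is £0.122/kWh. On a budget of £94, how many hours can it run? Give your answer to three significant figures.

1010 h

Energy budget = £94 / £0.122 per kWh = 770.5 kWh = 770,492 Wh
Runtime = 770,492 Wh / 760 W = 1,014 h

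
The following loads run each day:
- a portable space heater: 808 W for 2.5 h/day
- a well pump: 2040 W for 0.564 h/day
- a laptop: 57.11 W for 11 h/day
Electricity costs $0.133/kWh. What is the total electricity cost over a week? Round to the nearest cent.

portable space heater: 808 W × 2.5 h × 7 d = 14,140 Wh = 14.14 kWh
well pump: 2040 W × 0.564 h × 7 d = 8,054 Wh = 8.054 kWh
laptop: 57.11 W × 11 h × 7 d = 4,397 Wh = 4.397 kWh
Total energy = 14.14 + 8.054 + 4.397 = 26.59 kWh
Cost = 26.59 kWh × $0.133 = $3.54

$3.54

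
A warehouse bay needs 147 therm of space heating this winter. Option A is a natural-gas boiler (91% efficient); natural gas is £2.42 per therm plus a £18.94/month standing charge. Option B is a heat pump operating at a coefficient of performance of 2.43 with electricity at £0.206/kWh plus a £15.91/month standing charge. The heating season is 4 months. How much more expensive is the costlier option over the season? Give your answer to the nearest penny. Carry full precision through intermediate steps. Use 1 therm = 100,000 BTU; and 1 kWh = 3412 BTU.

Heat load = 147 therm × 100,000 = 14,700,000 BTU
Gas: input = 14,700,000 / 0.91 = 16,153,846 BTU = 161.5 therm → 161.5 × £2.42 = £390.92; + 4 × £18.94 standing = £466.68
Heat pump: 14,700,000 BTU / 3412 = 4,308 kWh heat; / 2.43 = 1,773 kWh in → × £0.206 = £365.23; + 4 × £15.91 standing = £428.87
Difference = |£466.68 − £428.87| = £37.81

£37.81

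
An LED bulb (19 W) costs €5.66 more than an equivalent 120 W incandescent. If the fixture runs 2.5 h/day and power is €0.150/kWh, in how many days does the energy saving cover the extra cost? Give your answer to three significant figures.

149 days

Power saved = 120 − 19 = 101 W
Daily energy saved = 101 W × 2.5 h = 252.5 Wh = 0.2525 kWh
Daily savings = 0.2525 × €0.150 = €0.0379
Payback = €5.66 / €0.0379 per day = 149.4 days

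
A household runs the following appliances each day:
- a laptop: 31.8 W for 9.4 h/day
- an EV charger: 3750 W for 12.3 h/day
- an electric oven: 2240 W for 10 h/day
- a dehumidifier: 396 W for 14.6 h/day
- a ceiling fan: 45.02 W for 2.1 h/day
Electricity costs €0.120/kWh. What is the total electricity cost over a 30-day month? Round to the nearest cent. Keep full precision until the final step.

€268.92

laptop: 31.8 W × 9.4 h × 30 d = 8,968 Wh = 8.968 kWh
EV charger: 3750 W × 12.3 h × 30 d = 1,383,750 Wh = 1,384 kWh
electric oven: 2240 W × 10 h × 30 d = 672,000 Wh = 672 kWh
dehumidifier: 396 W × 14.6 h × 30 d = 173,448 Wh = 173.4 kWh
ceiling fan: 45.02 W × 2.1 h × 30 d = 2,836 Wh = 2.836 kWh
Total energy = 8.968 + 1,384 + 672 + 173.4 + 2.836 = 2,241 kWh
Cost = 2,241 kWh × €0.120 = €268.92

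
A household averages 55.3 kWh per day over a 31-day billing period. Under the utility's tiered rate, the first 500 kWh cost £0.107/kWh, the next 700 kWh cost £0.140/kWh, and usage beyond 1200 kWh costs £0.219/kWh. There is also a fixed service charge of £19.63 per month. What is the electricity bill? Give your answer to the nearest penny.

Usage = 55.3 kWh/day × 31 days = 1714.3 kWh
First 500 kWh × £0.107 = £53.50
Next 700 kWh × £0.140 = £98.00
Remaining 514.3 kWh × £0.219 = £112.63
Energy charge = £264.13; + service £19.63 = £283.76

£283.76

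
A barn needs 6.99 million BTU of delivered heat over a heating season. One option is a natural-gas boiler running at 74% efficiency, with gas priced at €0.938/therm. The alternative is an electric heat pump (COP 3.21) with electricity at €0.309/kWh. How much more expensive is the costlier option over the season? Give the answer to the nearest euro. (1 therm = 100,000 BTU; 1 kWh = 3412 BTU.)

€109

Heat load = 6.99 × 10⁶ BTU = 6,990,000 BTU
Gas: input = 6,990,000 / 0.740 = 9,445,946 BTU = 94.46 therm → 94.46 × €0.938 = €88.60
Heat pump: 6,990,000 BTU / 3412 = 2,049 kWh heat; / 3.21 = 638.2 kWh in → × €0.309 = €197.21
Difference = |€88.60 − €197.21| = €108.60 ≈ €109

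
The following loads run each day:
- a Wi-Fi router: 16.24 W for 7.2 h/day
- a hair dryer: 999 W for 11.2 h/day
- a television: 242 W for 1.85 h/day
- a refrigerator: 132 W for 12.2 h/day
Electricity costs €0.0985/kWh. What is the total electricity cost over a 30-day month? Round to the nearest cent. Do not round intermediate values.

Wi-Fi router: 16.24 W × 7.2 h × 30 d = 3,508 Wh = 3.508 kWh
hair dryer: 999 W × 11.2 h × 30 d = 335,664 Wh = 335.7 kWh
television: 242 W × 1.85 h × 30 d = 13,431 Wh = 13.43 kWh
refrigerator: 132 W × 12.2 h × 30 d = 48,312 Wh = 48.31 kWh
Total energy = 3.508 + 335.7 + 13.43 + 48.31 = 400.9 kWh
Cost = 400.9 kWh × €0.0985 = €39.49

€39.49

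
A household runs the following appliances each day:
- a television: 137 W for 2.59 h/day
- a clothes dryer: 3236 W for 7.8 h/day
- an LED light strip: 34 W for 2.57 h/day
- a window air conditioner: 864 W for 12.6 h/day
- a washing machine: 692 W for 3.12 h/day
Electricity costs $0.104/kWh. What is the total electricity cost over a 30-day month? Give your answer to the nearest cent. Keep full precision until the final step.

television: 137 W × 2.59 h × 30 d = 10,645 Wh = 10.64 kWh
clothes dryer: 3236 W × 7.8 h × 30 d = 757,224 Wh = 757.2 kWh
LED light strip: 34 W × 2.57 h × 30 d = 2,621 Wh = 2.621 kWh
window air conditioner: 864 W × 12.6 h × 30 d = 326,592 Wh = 326.6 kWh
washing machine: 692 W × 3.12 h × 30 d = 64,771 Wh = 64.77 kWh
Total energy = 10.64 + 757.2 + 2.621 + 326.6 + 64.77 = 1,162 kWh
Cost = 1,162 kWh × $0.104 = $120.83

$120.83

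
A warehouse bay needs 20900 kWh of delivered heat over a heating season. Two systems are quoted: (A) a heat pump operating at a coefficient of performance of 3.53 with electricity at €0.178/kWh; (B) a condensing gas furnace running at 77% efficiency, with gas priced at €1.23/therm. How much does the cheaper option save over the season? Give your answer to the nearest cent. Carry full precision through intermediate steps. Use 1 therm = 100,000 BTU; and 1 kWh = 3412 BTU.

Heat load = 20900 kWh × 3412 = 71,310,800 BTU
Gas: input = 71,310,800 / 0.77 = 92,611,429 BTU = 926.1 therm → 926.1 × €1.23 = €1,139.12
Heat pump: 71,310,800 BTU / 3412 = 20,900 kWh heat; / 3.53 = 5,921 kWh in → × €0.178 = €1,053.88
Difference = |€1,139.12 − €1,053.88| = €85.24

€85.24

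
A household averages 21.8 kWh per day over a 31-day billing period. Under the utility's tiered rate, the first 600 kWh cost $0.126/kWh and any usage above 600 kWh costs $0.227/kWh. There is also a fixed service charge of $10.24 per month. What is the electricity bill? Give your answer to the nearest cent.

Usage = 21.8 kWh/day × 31 days = 675.8 kWh
First 600 kWh × $0.126 = $75.60
Remaining 75.8 kWh × $0.227 = $17.21
Energy charge = $92.81; + service $10.24 = $103.05

$103.05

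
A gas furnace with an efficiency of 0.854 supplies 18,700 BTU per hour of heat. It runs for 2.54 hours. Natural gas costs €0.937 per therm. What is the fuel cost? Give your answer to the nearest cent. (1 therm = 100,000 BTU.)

€0.52

Heat delivered = 18,700 BTU/h × 2.54 h = 47,498 BTU
Gas input = 47,498 / 0.854 = 55,618 BTU
= 55,618 / 100,000 = 0.5562 therm
Cost = 0.5562 × €0.937/therm = €0.52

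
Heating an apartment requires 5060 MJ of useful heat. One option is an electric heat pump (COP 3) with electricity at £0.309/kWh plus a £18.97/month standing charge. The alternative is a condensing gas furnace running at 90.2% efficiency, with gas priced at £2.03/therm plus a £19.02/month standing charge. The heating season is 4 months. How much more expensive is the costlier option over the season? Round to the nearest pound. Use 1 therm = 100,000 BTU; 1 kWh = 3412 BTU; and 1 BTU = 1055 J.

Heat load = 5060 MJ = 5,060,000,000 J / 1055 = 4,796,209 BTU
Gas: input = 4,796,209 / 0.902 = 5,317,304 BTU = 53.17 therm → 53.17 × £2.03 = £107.94; + 4 × £19.02 standing = £184.02
Heat pump: 4,796,209 BTU / 3412 = 1,406 kWh heat; / 3 = 468.6 kWh in → × £0.309 = £144.79; + 4 × £18.97 standing = £220.67
Difference = |£184.02 − £220.67| = £36.64 ≈ £37

£37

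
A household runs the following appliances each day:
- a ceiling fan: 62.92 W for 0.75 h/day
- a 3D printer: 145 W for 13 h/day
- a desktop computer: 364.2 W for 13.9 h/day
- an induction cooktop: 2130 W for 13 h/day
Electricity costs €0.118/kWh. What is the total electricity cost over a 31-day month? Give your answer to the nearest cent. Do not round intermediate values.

€126.88

ceiling fan: 62.92 W × 0.75 h × 31 d = 1,463 Wh = 1.463 kWh
3D printer: 145 W × 13 h × 31 d = 58,435 Wh = 58.44 kWh
desktop computer: 364.2 W × 13.9 h × 31 d = 156,934 Wh = 156.9 kWh
induction cooktop: 2130 W × 13 h × 31 d = 858,390 Wh = 858.4 kWh
Total energy = 1.463 + 58.44 + 156.9 + 858.4 = 1,075 kWh
Cost = 1,075 kWh × €0.118 = €126.88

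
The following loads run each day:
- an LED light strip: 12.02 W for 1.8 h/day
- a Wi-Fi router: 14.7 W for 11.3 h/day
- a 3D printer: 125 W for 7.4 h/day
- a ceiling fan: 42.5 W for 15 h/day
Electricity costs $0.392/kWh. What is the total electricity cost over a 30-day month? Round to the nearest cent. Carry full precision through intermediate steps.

LED light strip: 12.02 W × 1.8 h × 30 d = 649 Wh = 0.6491 kWh
Wi-Fi router: 14.7 W × 11.3 h × 30 d = 4,983 Wh = 4.983 kWh
3D printer: 125 W × 7.4 h × 30 d = 27,750 Wh = 27.75 kWh
ceiling fan: 42.5 W × 15 h × 30 d = 19,125 Wh = 19.12 kWh
Total energy = 0.6491 + 4.983 + 27.75 + 19.12 = 52.51 kWh
Cost = 52.51 kWh × $0.392 = $20.58

$20.58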